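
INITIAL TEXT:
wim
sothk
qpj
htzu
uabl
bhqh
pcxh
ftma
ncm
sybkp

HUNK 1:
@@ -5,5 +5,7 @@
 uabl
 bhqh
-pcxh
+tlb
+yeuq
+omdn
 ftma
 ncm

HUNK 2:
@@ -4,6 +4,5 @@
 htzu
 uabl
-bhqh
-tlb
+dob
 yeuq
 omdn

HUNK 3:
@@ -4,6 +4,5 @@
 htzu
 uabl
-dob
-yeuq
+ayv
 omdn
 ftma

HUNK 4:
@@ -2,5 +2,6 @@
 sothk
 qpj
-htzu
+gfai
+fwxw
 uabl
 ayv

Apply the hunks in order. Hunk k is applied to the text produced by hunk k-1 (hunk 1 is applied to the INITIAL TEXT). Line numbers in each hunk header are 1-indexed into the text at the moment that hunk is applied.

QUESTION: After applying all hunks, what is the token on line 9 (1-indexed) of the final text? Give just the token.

Answer: ftma

Derivation:
Hunk 1: at line 5 remove [pcxh] add [tlb,yeuq,omdn] -> 12 lines: wim sothk qpj htzu uabl bhqh tlb yeuq omdn ftma ncm sybkp
Hunk 2: at line 4 remove [bhqh,tlb] add [dob] -> 11 lines: wim sothk qpj htzu uabl dob yeuq omdn ftma ncm sybkp
Hunk 3: at line 4 remove [dob,yeuq] add [ayv] -> 10 lines: wim sothk qpj htzu uabl ayv omdn ftma ncm sybkp
Hunk 4: at line 2 remove [htzu] add [gfai,fwxw] -> 11 lines: wim sothk qpj gfai fwxw uabl ayv omdn ftma ncm sybkp
Final line 9: ftma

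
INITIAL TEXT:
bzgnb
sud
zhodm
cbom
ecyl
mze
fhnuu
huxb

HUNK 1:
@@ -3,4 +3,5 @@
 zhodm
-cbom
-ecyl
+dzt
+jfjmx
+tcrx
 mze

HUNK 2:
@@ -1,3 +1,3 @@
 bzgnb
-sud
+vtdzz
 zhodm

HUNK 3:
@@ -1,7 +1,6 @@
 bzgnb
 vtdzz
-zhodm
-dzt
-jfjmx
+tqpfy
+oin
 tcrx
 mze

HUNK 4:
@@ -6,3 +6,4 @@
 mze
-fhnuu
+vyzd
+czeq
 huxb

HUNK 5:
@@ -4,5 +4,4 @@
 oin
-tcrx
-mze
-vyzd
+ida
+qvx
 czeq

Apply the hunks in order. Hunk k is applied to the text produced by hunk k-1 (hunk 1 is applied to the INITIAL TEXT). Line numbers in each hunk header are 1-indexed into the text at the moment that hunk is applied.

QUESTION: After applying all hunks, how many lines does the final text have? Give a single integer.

Hunk 1: at line 3 remove [cbom,ecyl] add [dzt,jfjmx,tcrx] -> 9 lines: bzgnb sud zhodm dzt jfjmx tcrx mze fhnuu huxb
Hunk 2: at line 1 remove [sud] add [vtdzz] -> 9 lines: bzgnb vtdzz zhodm dzt jfjmx tcrx mze fhnuu huxb
Hunk 3: at line 1 remove [zhodm,dzt,jfjmx] add [tqpfy,oin] -> 8 lines: bzgnb vtdzz tqpfy oin tcrx mze fhnuu huxb
Hunk 4: at line 6 remove [fhnuu] add [vyzd,czeq] -> 9 lines: bzgnb vtdzz tqpfy oin tcrx mze vyzd czeq huxb
Hunk 5: at line 4 remove [tcrx,mze,vyzd] add [ida,qvx] -> 8 lines: bzgnb vtdzz tqpfy oin ida qvx czeq huxb
Final line count: 8

Answer: 8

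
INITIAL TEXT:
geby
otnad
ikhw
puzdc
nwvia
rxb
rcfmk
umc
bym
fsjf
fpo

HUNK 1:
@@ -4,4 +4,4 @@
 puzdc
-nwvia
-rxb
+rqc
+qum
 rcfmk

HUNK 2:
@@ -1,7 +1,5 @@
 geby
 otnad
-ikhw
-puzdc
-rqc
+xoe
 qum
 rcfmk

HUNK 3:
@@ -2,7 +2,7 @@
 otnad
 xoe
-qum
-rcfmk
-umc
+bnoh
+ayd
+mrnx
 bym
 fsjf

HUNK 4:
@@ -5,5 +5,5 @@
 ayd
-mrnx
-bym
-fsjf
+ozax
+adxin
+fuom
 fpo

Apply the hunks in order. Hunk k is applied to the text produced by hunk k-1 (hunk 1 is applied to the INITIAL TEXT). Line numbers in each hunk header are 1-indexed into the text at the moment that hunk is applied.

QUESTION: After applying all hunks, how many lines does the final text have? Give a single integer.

Hunk 1: at line 4 remove [nwvia,rxb] add [rqc,qum] -> 11 lines: geby otnad ikhw puzdc rqc qum rcfmk umc bym fsjf fpo
Hunk 2: at line 1 remove [ikhw,puzdc,rqc] add [xoe] -> 9 lines: geby otnad xoe qum rcfmk umc bym fsjf fpo
Hunk 3: at line 2 remove [qum,rcfmk,umc] add [bnoh,ayd,mrnx] -> 9 lines: geby otnad xoe bnoh ayd mrnx bym fsjf fpo
Hunk 4: at line 5 remove [mrnx,bym,fsjf] add [ozax,adxin,fuom] -> 9 lines: geby otnad xoe bnoh ayd ozax adxin fuom fpo
Final line count: 9

Answer: 9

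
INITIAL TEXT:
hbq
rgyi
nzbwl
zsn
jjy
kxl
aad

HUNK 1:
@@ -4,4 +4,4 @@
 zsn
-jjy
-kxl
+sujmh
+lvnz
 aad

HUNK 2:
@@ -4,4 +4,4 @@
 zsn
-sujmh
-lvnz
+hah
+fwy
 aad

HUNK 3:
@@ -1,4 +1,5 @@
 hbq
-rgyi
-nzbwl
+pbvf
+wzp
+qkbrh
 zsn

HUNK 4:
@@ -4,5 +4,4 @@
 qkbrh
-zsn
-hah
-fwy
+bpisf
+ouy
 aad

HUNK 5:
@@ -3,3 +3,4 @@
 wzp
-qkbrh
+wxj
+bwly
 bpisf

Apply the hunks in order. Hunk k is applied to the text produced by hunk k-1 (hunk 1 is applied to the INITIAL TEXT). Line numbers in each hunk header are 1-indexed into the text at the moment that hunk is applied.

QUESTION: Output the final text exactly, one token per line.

Hunk 1: at line 4 remove [jjy,kxl] add [sujmh,lvnz] -> 7 lines: hbq rgyi nzbwl zsn sujmh lvnz aad
Hunk 2: at line 4 remove [sujmh,lvnz] add [hah,fwy] -> 7 lines: hbq rgyi nzbwl zsn hah fwy aad
Hunk 3: at line 1 remove [rgyi,nzbwl] add [pbvf,wzp,qkbrh] -> 8 lines: hbq pbvf wzp qkbrh zsn hah fwy aad
Hunk 4: at line 4 remove [zsn,hah,fwy] add [bpisf,ouy] -> 7 lines: hbq pbvf wzp qkbrh bpisf ouy aad
Hunk 5: at line 3 remove [qkbrh] add [wxj,bwly] -> 8 lines: hbq pbvf wzp wxj bwly bpisf ouy aad

Answer: hbq
pbvf
wzp
wxj
bwly
bpisf
ouy
aad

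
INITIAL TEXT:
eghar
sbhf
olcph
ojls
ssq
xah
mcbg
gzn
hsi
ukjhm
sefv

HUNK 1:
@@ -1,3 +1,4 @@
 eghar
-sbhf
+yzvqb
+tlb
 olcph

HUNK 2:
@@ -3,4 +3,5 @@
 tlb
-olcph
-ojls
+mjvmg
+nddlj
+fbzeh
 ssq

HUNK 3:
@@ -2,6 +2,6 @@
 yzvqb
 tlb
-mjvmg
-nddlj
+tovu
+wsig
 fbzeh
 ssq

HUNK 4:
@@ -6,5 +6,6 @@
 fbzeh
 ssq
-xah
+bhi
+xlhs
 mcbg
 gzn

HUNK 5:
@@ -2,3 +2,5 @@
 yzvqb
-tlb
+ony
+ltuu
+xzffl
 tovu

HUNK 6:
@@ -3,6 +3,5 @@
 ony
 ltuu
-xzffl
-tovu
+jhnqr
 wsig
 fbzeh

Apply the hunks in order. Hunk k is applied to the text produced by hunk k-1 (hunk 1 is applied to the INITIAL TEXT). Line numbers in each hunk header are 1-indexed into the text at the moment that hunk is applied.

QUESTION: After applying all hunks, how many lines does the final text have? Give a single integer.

Answer: 15

Derivation:
Hunk 1: at line 1 remove [sbhf] add [yzvqb,tlb] -> 12 lines: eghar yzvqb tlb olcph ojls ssq xah mcbg gzn hsi ukjhm sefv
Hunk 2: at line 3 remove [olcph,ojls] add [mjvmg,nddlj,fbzeh] -> 13 lines: eghar yzvqb tlb mjvmg nddlj fbzeh ssq xah mcbg gzn hsi ukjhm sefv
Hunk 3: at line 2 remove [mjvmg,nddlj] add [tovu,wsig] -> 13 lines: eghar yzvqb tlb tovu wsig fbzeh ssq xah mcbg gzn hsi ukjhm sefv
Hunk 4: at line 6 remove [xah] add [bhi,xlhs] -> 14 lines: eghar yzvqb tlb tovu wsig fbzeh ssq bhi xlhs mcbg gzn hsi ukjhm sefv
Hunk 5: at line 2 remove [tlb] add [ony,ltuu,xzffl] -> 16 lines: eghar yzvqb ony ltuu xzffl tovu wsig fbzeh ssq bhi xlhs mcbg gzn hsi ukjhm sefv
Hunk 6: at line 3 remove [xzffl,tovu] add [jhnqr] -> 15 lines: eghar yzvqb ony ltuu jhnqr wsig fbzeh ssq bhi xlhs mcbg gzn hsi ukjhm sefv
Final line count: 15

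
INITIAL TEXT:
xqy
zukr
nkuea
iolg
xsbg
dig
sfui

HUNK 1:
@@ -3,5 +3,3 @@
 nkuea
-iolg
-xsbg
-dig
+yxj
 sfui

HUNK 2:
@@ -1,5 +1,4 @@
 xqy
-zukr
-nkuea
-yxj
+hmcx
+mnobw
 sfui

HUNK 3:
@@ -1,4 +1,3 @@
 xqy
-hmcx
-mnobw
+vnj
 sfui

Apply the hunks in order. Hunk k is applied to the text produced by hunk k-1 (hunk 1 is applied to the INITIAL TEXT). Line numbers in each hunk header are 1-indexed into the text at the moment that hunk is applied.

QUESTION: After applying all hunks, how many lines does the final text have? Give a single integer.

Hunk 1: at line 3 remove [iolg,xsbg,dig] add [yxj] -> 5 lines: xqy zukr nkuea yxj sfui
Hunk 2: at line 1 remove [zukr,nkuea,yxj] add [hmcx,mnobw] -> 4 lines: xqy hmcx mnobw sfui
Hunk 3: at line 1 remove [hmcx,mnobw] add [vnj] -> 3 lines: xqy vnj sfui
Final line count: 3

Answer: 3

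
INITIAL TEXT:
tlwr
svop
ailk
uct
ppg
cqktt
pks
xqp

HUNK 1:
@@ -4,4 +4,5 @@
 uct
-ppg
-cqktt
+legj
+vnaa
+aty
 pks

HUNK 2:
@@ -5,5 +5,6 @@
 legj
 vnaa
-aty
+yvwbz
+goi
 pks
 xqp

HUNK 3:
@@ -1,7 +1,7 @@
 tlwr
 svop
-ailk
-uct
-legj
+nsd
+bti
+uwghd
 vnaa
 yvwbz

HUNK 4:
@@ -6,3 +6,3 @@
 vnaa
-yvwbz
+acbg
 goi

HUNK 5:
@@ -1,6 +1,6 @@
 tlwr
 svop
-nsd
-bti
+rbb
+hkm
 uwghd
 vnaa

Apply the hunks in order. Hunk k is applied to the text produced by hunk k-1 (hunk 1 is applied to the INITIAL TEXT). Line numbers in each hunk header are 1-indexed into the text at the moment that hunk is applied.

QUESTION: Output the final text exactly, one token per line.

Hunk 1: at line 4 remove [ppg,cqktt] add [legj,vnaa,aty] -> 9 lines: tlwr svop ailk uct legj vnaa aty pks xqp
Hunk 2: at line 5 remove [aty] add [yvwbz,goi] -> 10 lines: tlwr svop ailk uct legj vnaa yvwbz goi pks xqp
Hunk 3: at line 1 remove [ailk,uct,legj] add [nsd,bti,uwghd] -> 10 lines: tlwr svop nsd bti uwghd vnaa yvwbz goi pks xqp
Hunk 4: at line 6 remove [yvwbz] add [acbg] -> 10 lines: tlwr svop nsd bti uwghd vnaa acbg goi pks xqp
Hunk 5: at line 1 remove [nsd,bti] add [rbb,hkm] -> 10 lines: tlwr svop rbb hkm uwghd vnaa acbg goi pks xqp

Answer: tlwr
svop
rbb
hkm
uwghd
vnaa
acbg
goi
pks
xqp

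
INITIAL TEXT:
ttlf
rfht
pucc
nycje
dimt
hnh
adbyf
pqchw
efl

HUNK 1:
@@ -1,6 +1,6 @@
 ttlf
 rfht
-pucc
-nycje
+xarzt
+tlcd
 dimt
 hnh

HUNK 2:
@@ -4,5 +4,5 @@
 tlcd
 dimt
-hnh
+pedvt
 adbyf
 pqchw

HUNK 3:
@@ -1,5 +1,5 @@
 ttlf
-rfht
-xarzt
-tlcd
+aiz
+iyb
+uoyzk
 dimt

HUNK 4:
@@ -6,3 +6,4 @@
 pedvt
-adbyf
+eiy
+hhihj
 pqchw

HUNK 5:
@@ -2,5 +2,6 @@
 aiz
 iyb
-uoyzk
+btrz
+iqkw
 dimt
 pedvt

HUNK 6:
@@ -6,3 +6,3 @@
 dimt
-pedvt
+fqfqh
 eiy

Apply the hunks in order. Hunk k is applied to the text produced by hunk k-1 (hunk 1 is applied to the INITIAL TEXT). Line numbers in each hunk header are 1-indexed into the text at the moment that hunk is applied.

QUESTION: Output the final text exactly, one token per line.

Hunk 1: at line 1 remove [pucc,nycje] add [xarzt,tlcd] -> 9 lines: ttlf rfht xarzt tlcd dimt hnh adbyf pqchw efl
Hunk 2: at line 4 remove [hnh] add [pedvt] -> 9 lines: ttlf rfht xarzt tlcd dimt pedvt adbyf pqchw efl
Hunk 3: at line 1 remove [rfht,xarzt,tlcd] add [aiz,iyb,uoyzk] -> 9 lines: ttlf aiz iyb uoyzk dimt pedvt adbyf pqchw efl
Hunk 4: at line 6 remove [adbyf] add [eiy,hhihj] -> 10 lines: ttlf aiz iyb uoyzk dimt pedvt eiy hhihj pqchw efl
Hunk 5: at line 2 remove [uoyzk] add [btrz,iqkw] -> 11 lines: ttlf aiz iyb btrz iqkw dimt pedvt eiy hhihj pqchw efl
Hunk 6: at line 6 remove [pedvt] add [fqfqh] -> 11 lines: ttlf aiz iyb btrz iqkw dimt fqfqh eiy hhihj pqchw efl

Answer: ttlf
aiz
iyb
btrz
iqkw
dimt
fqfqh
eiy
hhihj
pqchw
efl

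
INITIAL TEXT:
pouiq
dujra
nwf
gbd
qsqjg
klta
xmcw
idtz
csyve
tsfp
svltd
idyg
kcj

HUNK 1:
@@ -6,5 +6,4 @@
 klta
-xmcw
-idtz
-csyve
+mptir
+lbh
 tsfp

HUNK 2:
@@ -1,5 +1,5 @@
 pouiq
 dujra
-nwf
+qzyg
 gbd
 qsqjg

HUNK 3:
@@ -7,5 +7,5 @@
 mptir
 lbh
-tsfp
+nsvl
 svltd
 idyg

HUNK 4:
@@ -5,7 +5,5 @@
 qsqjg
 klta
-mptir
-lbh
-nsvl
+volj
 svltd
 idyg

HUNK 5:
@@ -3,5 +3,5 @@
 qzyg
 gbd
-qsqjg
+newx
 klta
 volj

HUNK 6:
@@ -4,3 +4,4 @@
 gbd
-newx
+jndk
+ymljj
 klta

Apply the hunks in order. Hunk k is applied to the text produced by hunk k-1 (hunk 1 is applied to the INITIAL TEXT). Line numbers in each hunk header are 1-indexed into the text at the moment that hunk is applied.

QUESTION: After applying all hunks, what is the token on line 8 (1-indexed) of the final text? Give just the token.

Answer: volj

Derivation:
Hunk 1: at line 6 remove [xmcw,idtz,csyve] add [mptir,lbh] -> 12 lines: pouiq dujra nwf gbd qsqjg klta mptir lbh tsfp svltd idyg kcj
Hunk 2: at line 1 remove [nwf] add [qzyg] -> 12 lines: pouiq dujra qzyg gbd qsqjg klta mptir lbh tsfp svltd idyg kcj
Hunk 3: at line 7 remove [tsfp] add [nsvl] -> 12 lines: pouiq dujra qzyg gbd qsqjg klta mptir lbh nsvl svltd idyg kcj
Hunk 4: at line 5 remove [mptir,lbh,nsvl] add [volj] -> 10 lines: pouiq dujra qzyg gbd qsqjg klta volj svltd idyg kcj
Hunk 5: at line 3 remove [qsqjg] add [newx] -> 10 lines: pouiq dujra qzyg gbd newx klta volj svltd idyg kcj
Hunk 6: at line 4 remove [newx] add [jndk,ymljj] -> 11 lines: pouiq dujra qzyg gbd jndk ymljj klta volj svltd idyg kcj
Final line 8: volj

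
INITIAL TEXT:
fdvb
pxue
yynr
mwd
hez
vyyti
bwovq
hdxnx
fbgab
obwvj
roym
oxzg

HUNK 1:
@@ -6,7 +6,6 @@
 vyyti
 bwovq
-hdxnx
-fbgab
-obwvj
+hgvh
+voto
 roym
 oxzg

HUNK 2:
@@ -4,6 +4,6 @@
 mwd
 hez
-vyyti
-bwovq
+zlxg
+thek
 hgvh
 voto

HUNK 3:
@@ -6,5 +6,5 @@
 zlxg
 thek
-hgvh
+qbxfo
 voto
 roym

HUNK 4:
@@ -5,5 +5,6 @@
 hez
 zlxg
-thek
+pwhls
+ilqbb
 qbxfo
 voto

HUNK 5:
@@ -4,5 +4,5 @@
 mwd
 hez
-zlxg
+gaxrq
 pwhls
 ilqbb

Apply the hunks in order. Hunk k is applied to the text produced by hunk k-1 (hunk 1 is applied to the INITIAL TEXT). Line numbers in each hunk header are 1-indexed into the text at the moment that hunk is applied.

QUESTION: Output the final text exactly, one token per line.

Hunk 1: at line 6 remove [hdxnx,fbgab,obwvj] add [hgvh,voto] -> 11 lines: fdvb pxue yynr mwd hez vyyti bwovq hgvh voto roym oxzg
Hunk 2: at line 4 remove [vyyti,bwovq] add [zlxg,thek] -> 11 lines: fdvb pxue yynr mwd hez zlxg thek hgvh voto roym oxzg
Hunk 3: at line 6 remove [hgvh] add [qbxfo] -> 11 lines: fdvb pxue yynr mwd hez zlxg thek qbxfo voto roym oxzg
Hunk 4: at line 5 remove [thek] add [pwhls,ilqbb] -> 12 lines: fdvb pxue yynr mwd hez zlxg pwhls ilqbb qbxfo voto roym oxzg
Hunk 5: at line 4 remove [zlxg] add [gaxrq] -> 12 lines: fdvb pxue yynr mwd hez gaxrq pwhls ilqbb qbxfo voto roym oxzg

Answer: fdvb
pxue
yynr
mwd
hez
gaxrq
pwhls
ilqbb
qbxfo
voto
roym
oxzg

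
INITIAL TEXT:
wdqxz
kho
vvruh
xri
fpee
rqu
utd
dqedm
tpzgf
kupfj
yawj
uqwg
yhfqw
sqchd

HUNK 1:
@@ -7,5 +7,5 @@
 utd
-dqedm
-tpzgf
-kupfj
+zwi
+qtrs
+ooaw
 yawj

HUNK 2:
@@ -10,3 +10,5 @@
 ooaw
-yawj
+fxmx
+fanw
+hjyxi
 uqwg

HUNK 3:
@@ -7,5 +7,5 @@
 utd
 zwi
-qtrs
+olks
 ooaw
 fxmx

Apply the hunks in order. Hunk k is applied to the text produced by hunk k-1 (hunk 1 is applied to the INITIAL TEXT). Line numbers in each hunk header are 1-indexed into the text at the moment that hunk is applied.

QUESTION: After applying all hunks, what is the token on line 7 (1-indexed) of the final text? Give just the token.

Answer: utd

Derivation:
Hunk 1: at line 7 remove [dqedm,tpzgf,kupfj] add [zwi,qtrs,ooaw] -> 14 lines: wdqxz kho vvruh xri fpee rqu utd zwi qtrs ooaw yawj uqwg yhfqw sqchd
Hunk 2: at line 10 remove [yawj] add [fxmx,fanw,hjyxi] -> 16 lines: wdqxz kho vvruh xri fpee rqu utd zwi qtrs ooaw fxmx fanw hjyxi uqwg yhfqw sqchd
Hunk 3: at line 7 remove [qtrs] add [olks] -> 16 lines: wdqxz kho vvruh xri fpee rqu utd zwi olks ooaw fxmx fanw hjyxi uqwg yhfqw sqchd
Final line 7: utd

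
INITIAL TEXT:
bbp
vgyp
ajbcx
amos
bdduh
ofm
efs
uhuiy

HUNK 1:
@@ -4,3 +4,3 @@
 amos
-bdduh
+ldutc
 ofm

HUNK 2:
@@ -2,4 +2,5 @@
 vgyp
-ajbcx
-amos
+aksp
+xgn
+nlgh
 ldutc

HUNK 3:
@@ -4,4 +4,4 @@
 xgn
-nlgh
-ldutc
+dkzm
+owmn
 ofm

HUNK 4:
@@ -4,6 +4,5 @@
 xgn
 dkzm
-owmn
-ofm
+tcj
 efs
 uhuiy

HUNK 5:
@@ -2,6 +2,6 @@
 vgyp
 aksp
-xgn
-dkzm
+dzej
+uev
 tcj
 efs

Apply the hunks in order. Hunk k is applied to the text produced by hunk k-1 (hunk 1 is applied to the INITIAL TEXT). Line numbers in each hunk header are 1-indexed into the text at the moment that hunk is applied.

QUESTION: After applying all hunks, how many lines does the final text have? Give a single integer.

Answer: 8

Derivation:
Hunk 1: at line 4 remove [bdduh] add [ldutc] -> 8 lines: bbp vgyp ajbcx amos ldutc ofm efs uhuiy
Hunk 2: at line 2 remove [ajbcx,amos] add [aksp,xgn,nlgh] -> 9 lines: bbp vgyp aksp xgn nlgh ldutc ofm efs uhuiy
Hunk 3: at line 4 remove [nlgh,ldutc] add [dkzm,owmn] -> 9 lines: bbp vgyp aksp xgn dkzm owmn ofm efs uhuiy
Hunk 4: at line 4 remove [owmn,ofm] add [tcj] -> 8 lines: bbp vgyp aksp xgn dkzm tcj efs uhuiy
Hunk 5: at line 2 remove [xgn,dkzm] add [dzej,uev] -> 8 lines: bbp vgyp aksp dzej uev tcj efs uhuiy
Final line count: 8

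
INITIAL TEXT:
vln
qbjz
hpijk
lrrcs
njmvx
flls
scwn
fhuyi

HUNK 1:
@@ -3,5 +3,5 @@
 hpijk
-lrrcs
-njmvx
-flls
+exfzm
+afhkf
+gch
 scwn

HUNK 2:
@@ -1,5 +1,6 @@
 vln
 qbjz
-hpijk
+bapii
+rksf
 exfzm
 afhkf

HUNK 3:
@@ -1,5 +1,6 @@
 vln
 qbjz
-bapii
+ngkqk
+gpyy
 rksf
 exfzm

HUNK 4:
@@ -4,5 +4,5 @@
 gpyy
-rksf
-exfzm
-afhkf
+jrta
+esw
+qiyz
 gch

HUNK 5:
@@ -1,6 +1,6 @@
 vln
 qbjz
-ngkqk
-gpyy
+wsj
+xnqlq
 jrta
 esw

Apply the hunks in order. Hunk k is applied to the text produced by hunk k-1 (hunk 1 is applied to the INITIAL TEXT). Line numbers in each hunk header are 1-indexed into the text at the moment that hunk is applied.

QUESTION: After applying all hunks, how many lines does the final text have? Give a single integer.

Hunk 1: at line 3 remove [lrrcs,njmvx,flls] add [exfzm,afhkf,gch] -> 8 lines: vln qbjz hpijk exfzm afhkf gch scwn fhuyi
Hunk 2: at line 1 remove [hpijk] add [bapii,rksf] -> 9 lines: vln qbjz bapii rksf exfzm afhkf gch scwn fhuyi
Hunk 3: at line 1 remove [bapii] add [ngkqk,gpyy] -> 10 lines: vln qbjz ngkqk gpyy rksf exfzm afhkf gch scwn fhuyi
Hunk 4: at line 4 remove [rksf,exfzm,afhkf] add [jrta,esw,qiyz] -> 10 lines: vln qbjz ngkqk gpyy jrta esw qiyz gch scwn fhuyi
Hunk 5: at line 1 remove [ngkqk,gpyy] add [wsj,xnqlq] -> 10 lines: vln qbjz wsj xnqlq jrta esw qiyz gch scwn fhuyi
Final line count: 10

Answer: 10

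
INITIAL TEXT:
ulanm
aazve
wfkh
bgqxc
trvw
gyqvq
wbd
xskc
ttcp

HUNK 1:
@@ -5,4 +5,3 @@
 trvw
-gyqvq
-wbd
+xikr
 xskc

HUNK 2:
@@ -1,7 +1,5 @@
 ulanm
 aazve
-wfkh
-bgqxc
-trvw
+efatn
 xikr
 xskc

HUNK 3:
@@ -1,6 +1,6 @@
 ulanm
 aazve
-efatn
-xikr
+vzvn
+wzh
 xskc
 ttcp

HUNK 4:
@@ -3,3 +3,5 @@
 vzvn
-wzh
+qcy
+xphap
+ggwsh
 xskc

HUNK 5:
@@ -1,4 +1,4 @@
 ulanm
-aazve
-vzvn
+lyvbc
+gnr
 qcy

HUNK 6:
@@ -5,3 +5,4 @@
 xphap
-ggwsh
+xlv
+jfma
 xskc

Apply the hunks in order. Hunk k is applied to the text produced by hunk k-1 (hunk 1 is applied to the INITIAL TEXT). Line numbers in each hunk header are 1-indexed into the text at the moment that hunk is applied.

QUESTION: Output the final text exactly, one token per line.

Answer: ulanm
lyvbc
gnr
qcy
xphap
xlv
jfma
xskc
ttcp

Derivation:
Hunk 1: at line 5 remove [gyqvq,wbd] add [xikr] -> 8 lines: ulanm aazve wfkh bgqxc trvw xikr xskc ttcp
Hunk 2: at line 1 remove [wfkh,bgqxc,trvw] add [efatn] -> 6 lines: ulanm aazve efatn xikr xskc ttcp
Hunk 3: at line 1 remove [efatn,xikr] add [vzvn,wzh] -> 6 lines: ulanm aazve vzvn wzh xskc ttcp
Hunk 4: at line 3 remove [wzh] add [qcy,xphap,ggwsh] -> 8 lines: ulanm aazve vzvn qcy xphap ggwsh xskc ttcp
Hunk 5: at line 1 remove [aazve,vzvn] add [lyvbc,gnr] -> 8 lines: ulanm lyvbc gnr qcy xphap ggwsh xskc ttcp
Hunk 6: at line 5 remove [ggwsh] add [xlv,jfma] -> 9 lines: ulanm lyvbc gnr qcy xphap xlv jfma xskc ttcp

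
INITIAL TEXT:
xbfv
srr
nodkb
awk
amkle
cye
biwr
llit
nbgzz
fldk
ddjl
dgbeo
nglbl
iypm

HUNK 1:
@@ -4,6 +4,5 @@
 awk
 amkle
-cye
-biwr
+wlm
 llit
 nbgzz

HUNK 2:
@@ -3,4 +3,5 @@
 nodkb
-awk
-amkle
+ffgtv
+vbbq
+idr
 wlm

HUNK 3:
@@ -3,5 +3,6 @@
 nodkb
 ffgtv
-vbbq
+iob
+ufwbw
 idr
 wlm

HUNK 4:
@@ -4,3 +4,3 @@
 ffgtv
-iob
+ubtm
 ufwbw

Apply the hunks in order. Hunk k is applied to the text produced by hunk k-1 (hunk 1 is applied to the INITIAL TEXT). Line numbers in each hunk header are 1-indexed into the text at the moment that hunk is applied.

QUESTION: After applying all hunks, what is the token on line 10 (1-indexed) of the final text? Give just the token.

Hunk 1: at line 4 remove [cye,biwr] add [wlm] -> 13 lines: xbfv srr nodkb awk amkle wlm llit nbgzz fldk ddjl dgbeo nglbl iypm
Hunk 2: at line 3 remove [awk,amkle] add [ffgtv,vbbq,idr] -> 14 lines: xbfv srr nodkb ffgtv vbbq idr wlm llit nbgzz fldk ddjl dgbeo nglbl iypm
Hunk 3: at line 3 remove [vbbq] add [iob,ufwbw] -> 15 lines: xbfv srr nodkb ffgtv iob ufwbw idr wlm llit nbgzz fldk ddjl dgbeo nglbl iypm
Hunk 4: at line 4 remove [iob] add [ubtm] -> 15 lines: xbfv srr nodkb ffgtv ubtm ufwbw idr wlm llit nbgzz fldk ddjl dgbeo nglbl iypm
Final line 10: nbgzz

Answer: nbgzz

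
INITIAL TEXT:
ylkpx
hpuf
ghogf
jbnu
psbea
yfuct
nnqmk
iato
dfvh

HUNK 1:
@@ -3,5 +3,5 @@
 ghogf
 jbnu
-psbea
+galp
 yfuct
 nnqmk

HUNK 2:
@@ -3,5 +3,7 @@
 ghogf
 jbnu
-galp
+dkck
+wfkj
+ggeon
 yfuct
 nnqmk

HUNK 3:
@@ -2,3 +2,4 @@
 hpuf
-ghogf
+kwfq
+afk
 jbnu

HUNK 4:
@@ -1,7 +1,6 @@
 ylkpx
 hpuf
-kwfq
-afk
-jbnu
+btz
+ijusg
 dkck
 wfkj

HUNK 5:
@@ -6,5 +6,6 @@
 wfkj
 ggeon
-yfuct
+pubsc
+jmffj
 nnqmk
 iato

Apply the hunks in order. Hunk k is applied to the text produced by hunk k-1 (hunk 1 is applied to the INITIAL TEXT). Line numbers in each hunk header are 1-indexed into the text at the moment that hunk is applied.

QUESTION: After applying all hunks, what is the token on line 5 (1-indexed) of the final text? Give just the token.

Hunk 1: at line 3 remove [psbea] add [galp] -> 9 lines: ylkpx hpuf ghogf jbnu galp yfuct nnqmk iato dfvh
Hunk 2: at line 3 remove [galp] add [dkck,wfkj,ggeon] -> 11 lines: ylkpx hpuf ghogf jbnu dkck wfkj ggeon yfuct nnqmk iato dfvh
Hunk 3: at line 2 remove [ghogf] add [kwfq,afk] -> 12 lines: ylkpx hpuf kwfq afk jbnu dkck wfkj ggeon yfuct nnqmk iato dfvh
Hunk 4: at line 1 remove [kwfq,afk,jbnu] add [btz,ijusg] -> 11 lines: ylkpx hpuf btz ijusg dkck wfkj ggeon yfuct nnqmk iato dfvh
Hunk 5: at line 6 remove [yfuct] add [pubsc,jmffj] -> 12 lines: ylkpx hpuf btz ijusg dkck wfkj ggeon pubsc jmffj nnqmk iato dfvh
Final line 5: dkck

Answer: dkck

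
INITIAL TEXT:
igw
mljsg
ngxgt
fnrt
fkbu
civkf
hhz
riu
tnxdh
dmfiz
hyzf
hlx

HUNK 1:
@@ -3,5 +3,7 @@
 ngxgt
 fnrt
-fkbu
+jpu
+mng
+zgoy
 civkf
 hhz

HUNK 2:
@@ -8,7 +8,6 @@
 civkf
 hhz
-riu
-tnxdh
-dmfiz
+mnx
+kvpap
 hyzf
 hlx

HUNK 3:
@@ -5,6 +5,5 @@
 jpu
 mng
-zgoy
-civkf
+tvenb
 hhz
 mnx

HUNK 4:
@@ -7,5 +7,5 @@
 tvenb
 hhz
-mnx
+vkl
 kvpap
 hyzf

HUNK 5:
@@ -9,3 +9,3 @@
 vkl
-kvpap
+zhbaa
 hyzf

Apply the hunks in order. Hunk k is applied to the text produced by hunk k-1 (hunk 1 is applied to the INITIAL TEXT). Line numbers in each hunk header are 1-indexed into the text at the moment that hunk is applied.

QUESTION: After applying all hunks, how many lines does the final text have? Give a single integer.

Answer: 12

Derivation:
Hunk 1: at line 3 remove [fkbu] add [jpu,mng,zgoy] -> 14 lines: igw mljsg ngxgt fnrt jpu mng zgoy civkf hhz riu tnxdh dmfiz hyzf hlx
Hunk 2: at line 8 remove [riu,tnxdh,dmfiz] add [mnx,kvpap] -> 13 lines: igw mljsg ngxgt fnrt jpu mng zgoy civkf hhz mnx kvpap hyzf hlx
Hunk 3: at line 5 remove [zgoy,civkf] add [tvenb] -> 12 lines: igw mljsg ngxgt fnrt jpu mng tvenb hhz mnx kvpap hyzf hlx
Hunk 4: at line 7 remove [mnx] add [vkl] -> 12 lines: igw mljsg ngxgt fnrt jpu mng tvenb hhz vkl kvpap hyzf hlx
Hunk 5: at line 9 remove [kvpap] add [zhbaa] -> 12 lines: igw mljsg ngxgt fnrt jpu mng tvenb hhz vkl zhbaa hyzf hlx
Final line count: 12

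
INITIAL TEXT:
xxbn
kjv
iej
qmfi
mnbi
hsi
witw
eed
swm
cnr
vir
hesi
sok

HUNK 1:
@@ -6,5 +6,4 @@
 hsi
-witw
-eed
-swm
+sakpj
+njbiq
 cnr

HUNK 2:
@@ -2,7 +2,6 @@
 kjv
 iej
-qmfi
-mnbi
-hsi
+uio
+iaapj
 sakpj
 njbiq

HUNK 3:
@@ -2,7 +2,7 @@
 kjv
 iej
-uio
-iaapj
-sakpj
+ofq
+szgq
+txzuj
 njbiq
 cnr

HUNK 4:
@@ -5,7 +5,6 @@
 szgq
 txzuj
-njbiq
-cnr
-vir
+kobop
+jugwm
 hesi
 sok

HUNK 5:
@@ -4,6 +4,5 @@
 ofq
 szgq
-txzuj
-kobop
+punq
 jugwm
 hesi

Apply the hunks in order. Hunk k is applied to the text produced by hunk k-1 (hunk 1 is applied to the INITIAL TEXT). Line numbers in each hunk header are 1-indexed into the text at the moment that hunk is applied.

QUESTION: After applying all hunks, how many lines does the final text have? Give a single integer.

Answer: 9

Derivation:
Hunk 1: at line 6 remove [witw,eed,swm] add [sakpj,njbiq] -> 12 lines: xxbn kjv iej qmfi mnbi hsi sakpj njbiq cnr vir hesi sok
Hunk 2: at line 2 remove [qmfi,mnbi,hsi] add [uio,iaapj] -> 11 lines: xxbn kjv iej uio iaapj sakpj njbiq cnr vir hesi sok
Hunk 3: at line 2 remove [uio,iaapj,sakpj] add [ofq,szgq,txzuj] -> 11 lines: xxbn kjv iej ofq szgq txzuj njbiq cnr vir hesi sok
Hunk 4: at line 5 remove [njbiq,cnr,vir] add [kobop,jugwm] -> 10 lines: xxbn kjv iej ofq szgq txzuj kobop jugwm hesi sok
Hunk 5: at line 4 remove [txzuj,kobop] add [punq] -> 9 lines: xxbn kjv iej ofq szgq punq jugwm hesi sok
Final line count: 9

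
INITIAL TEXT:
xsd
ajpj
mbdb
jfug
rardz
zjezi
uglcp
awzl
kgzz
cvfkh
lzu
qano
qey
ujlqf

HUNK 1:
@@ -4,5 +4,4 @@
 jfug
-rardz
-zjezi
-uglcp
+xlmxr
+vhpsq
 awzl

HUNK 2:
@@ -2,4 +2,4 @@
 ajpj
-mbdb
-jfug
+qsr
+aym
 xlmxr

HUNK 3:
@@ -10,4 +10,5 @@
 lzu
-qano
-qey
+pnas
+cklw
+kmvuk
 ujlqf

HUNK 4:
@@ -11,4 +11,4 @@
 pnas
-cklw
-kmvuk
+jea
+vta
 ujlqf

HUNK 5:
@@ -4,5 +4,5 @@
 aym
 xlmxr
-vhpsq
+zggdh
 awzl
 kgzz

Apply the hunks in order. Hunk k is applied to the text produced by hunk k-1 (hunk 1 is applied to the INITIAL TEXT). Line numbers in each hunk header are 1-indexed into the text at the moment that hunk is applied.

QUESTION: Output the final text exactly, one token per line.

Answer: xsd
ajpj
qsr
aym
xlmxr
zggdh
awzl
kgzz
cvfkh
lzu
pnas
jea
vta
ujlqf

Derivation:
Hunk 1: at line 4 remove [rardz,zjezi,uglcp] add [xlmxr,vhpsq] -> 13 lines: xsd ajpj mbdb jfug xlmxr vhpsq awzl kgzz cvfkh lzu qano qey ujlqf
Hunk 2: at line 2 remove [mbdb,jfug] add [qsr,aym] -> 13 lines: xsd ajpj qsr aym xlmxr vhpsq awzl kgzz cvfkh lzu qano qey ujlqf
Hunk 3: at line 10 remove [qano,qey] add [pnas,cklw,kmvuk] -> 14 lines: xsd ajpj qsr aym xlmxr vhpsq awzl kgzz cvfkh lzu pnas cklw kmvuk ujlqf
Hunk 4: at line 11 remove [cklw,kmvuk] add [jea,vta] -> 14 lines: xsd ajpj qsr aym xlmxr vhpsq awzl kgzz cvfkh lzu pnas jea vta ujlqf
Hunk 5: at line 4 remove [vhpsq] add [zggdh] -> 14 lines: xsd ajpj qsr aym xlmxr zggdh awzl kgzz cvfkh lzu pnas jea vta ujlqf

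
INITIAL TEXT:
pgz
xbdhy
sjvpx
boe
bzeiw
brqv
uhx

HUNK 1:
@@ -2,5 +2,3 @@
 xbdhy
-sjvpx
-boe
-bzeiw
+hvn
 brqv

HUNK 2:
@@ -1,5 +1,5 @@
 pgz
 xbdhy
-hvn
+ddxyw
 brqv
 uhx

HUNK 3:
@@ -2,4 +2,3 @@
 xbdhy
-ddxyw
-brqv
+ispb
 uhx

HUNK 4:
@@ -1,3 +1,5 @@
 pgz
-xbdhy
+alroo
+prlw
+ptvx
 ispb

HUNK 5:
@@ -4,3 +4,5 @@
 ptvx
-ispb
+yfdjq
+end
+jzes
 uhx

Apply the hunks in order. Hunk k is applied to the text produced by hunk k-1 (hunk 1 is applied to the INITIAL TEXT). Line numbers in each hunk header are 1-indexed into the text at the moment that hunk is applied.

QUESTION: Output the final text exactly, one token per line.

Answer: pgz
alroo
prlw
ptvx
yfdjq
end
jzes
uhx

Derivation:
Hunk 1: at line 2 remove [sjvpx,boe,bzeiw] add [hvn] -> 5 lines: pgz xbdhy hvn brqv uhx
Hunk 2: at line 1 remove [hvn] add [ddxyw] -> 5 lines: pgz xbdhy ddxyw brqv uhx
Hunk 3: at line 2 remove [ddxyw,brqv] add [ispb] -> 4 lines: pgz xbdhy ispb uhx
Hunk 4: at line 1 remove [xbdhy] add [alroo,prlw,ptvx] -> 6 lines: pgz alroo prlw ptvx ispb uhx
Hunk 5: at line 4 remove [ispb] add [yfdjq,end,jzes] -> 8 lines: pgz alroo prlw ptvx yfdjq end jzes uhx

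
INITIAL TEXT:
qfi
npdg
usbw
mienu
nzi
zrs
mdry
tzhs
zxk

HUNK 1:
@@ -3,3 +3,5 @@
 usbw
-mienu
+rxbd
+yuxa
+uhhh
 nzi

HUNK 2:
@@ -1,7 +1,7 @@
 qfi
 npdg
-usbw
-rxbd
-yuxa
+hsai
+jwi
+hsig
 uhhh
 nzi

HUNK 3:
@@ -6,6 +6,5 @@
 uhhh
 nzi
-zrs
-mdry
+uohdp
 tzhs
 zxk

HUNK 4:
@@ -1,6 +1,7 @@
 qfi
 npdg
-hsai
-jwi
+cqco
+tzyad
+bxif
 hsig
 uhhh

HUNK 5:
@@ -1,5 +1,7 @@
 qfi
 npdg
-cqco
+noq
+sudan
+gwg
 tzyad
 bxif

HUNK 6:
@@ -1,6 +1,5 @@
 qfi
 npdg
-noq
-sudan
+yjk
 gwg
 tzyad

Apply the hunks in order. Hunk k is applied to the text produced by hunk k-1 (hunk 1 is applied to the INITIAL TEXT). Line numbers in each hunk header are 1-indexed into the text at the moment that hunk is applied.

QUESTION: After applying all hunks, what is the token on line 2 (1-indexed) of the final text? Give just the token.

Answer: npdg

Derivation:
Hunk 1: at line 3 remove [mienu] add [rxbd,yuxa,uhhh] -> 11 lines: qfi npdg usbw rxbd yuxa uhhh nzi zrs mdry tzhs zxk
Hunk 2: at line 1 remove [usbw,rxbd,yuxa] add [hsai,jwi,hsig] -> 11 lines: qfi npdg hsai jwi hsig uhhh nzi zrs mdry tzhs zxk
Hunk 3: at line 6 remove [zrs,mdry] add [uohdp] -> 10 lines: qfi npdg hsai jwi hsig uhhh nzi uohdp tzhs zxk
Hunk 4: at line 1 remove [hsai,jwi] add [cqco,tzyad,bxif] -> 11 lines: qfi npdg cqco tzyad bxif hsig uhhh nzi uohdp tzhs zxk
Hunk 5: at line 1 remove [cqco] add [noq,sudan,gwg] -> 13 lines: qfi npdg noq sudan gwg tzyad bxif hsig uhhh nzi uohdp tzhs zxk
Hunk 6: at line 1 remove [noq,sudan] add [yjk] -> 12 lines: qfi npdg yjk gwg tzyad bxif hsig uhhh nzi uohdp tzhs zxk
Final line 2: npdg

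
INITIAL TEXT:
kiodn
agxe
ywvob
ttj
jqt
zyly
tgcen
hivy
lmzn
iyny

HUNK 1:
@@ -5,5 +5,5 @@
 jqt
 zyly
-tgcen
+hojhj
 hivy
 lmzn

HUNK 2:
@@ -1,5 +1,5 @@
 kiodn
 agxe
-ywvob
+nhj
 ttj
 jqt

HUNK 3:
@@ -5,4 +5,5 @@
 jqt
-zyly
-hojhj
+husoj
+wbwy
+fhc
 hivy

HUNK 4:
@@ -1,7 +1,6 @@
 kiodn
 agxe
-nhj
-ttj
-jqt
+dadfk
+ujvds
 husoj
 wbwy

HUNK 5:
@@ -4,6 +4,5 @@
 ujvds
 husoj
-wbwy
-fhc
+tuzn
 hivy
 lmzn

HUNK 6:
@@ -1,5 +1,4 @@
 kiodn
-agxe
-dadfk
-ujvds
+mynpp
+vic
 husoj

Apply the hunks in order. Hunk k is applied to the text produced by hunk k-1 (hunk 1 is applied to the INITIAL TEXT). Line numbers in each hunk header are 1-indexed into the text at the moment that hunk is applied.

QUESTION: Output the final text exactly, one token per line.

Hunk 1: at line 5 remove [tgcen] add [hojhj] -> 10 lines: kiodn agxe ywvob ttj jqt zyly hojhj hivy lmzn iyny
Hunk 2: at line 1 remove [ywvob] add [nhj] -> 10 lines: kiodn agxe nhj ttj jqt zyly hojhj hivy lmzn iyny
Hunk 3: at line 5 remove [zyly,hojhj] add [husoj,wbwy,fhc] -> 11 lines: kiodn agxe nhj ttj jqt husoj wbwy fhc hivy lmzn iyny
Hunk 4: at line 1 remove [nhj,ttj,jqt] add [dadfk,ujvds] -> 10 lines: kiodn agxe dadfk ujvds husoj wbwy fhc hivy lmzn iyny
Hunk 5: at line 4 remove [wbwy,fhc] add [tuzn] -> 9 lines: kiodn agxe dadfk ujvds husoj tuzn hivy lmzn iyny
Hunk 6: at line 1 remove [agxe,dadfk,ujvds] add [mynpp,vic] -> 8 lines: kiodn mynpp vic husoj tuzn hivy lmzn iyny

Answer: kiodn
mynpp
vic
husoj
tuzn
hivy
lmzn
iyny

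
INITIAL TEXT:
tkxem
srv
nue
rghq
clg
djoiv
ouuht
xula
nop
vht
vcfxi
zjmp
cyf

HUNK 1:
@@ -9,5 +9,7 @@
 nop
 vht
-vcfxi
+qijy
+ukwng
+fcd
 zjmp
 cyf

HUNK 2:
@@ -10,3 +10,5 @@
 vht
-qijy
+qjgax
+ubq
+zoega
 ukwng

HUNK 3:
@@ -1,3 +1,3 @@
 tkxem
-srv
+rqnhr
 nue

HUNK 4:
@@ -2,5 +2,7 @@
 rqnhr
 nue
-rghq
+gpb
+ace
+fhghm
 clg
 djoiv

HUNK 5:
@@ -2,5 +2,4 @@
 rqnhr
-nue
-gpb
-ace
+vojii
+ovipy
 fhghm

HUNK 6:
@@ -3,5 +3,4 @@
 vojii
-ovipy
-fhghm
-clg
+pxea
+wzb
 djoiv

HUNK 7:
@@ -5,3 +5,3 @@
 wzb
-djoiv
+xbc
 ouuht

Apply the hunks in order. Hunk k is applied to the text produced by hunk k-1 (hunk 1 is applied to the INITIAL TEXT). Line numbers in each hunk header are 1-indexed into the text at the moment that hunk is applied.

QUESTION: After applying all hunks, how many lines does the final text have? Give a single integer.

Hunk 1: at line 9 remove [vcfxi] add [qijy,ukwng,fcd] -> 15 lines: tkxem srv nue rghq clg djoiv ouuht xula nop vht qijy ukwng fcd zjmp cyf
Hunk 2: at line 10 remove [qijy] add [qjgax,ubq,zoega] -> 17 lines: tkxem srv nue rghq clg djoiv ouuht xula nop vht qjgax ubq zoega ukwng fcd zjmp cyf
Hunk 3: at line 1 remove [srv] add [rqnhr] -> 17 lines: tkxem rqnhr nue rghq clg djoiv ouuht xula nop vht qjgax ubq zoega ukwng fcd zjmp cyf
Hunk 4: at line 2 remove [rghq] add [gpb,ace,fhghm] -> 19 lines: tkxem rqnhr nue gpb ace fhghm clg djoiv ouuht xula nop vht qjgax ubq zoega ukwng fcd zjmp cyf
Hunk 5: at line 2 remove [nue,gpb,ace] add [vojii,ovipy] -> 18 lines: tkxem rqnhr vojii ovipy fhghm clg djoiv ouuht xula nop vht qjgax ubq zoega ukwng fcd zjmp cyf
Hunk 6: at line 3 remove [ovipy,fhghm,clg] add [pxea,wzb] -> 17 lines: tkxem rqnhr vojii pxea wzb djoiv ouuht xula nop vht qjgax ubq zoega ukwng fcd zjmp cyf
Hunk 7: at line 5 remove [djoiv] add [xbc] -> 17 lines: tkxem rqnhr vojii pxea wzb xbc ouuht xula nop vht qjgax ubq zoega ukwng fcd zjmp cyf
Final line count: 17

Answer: 17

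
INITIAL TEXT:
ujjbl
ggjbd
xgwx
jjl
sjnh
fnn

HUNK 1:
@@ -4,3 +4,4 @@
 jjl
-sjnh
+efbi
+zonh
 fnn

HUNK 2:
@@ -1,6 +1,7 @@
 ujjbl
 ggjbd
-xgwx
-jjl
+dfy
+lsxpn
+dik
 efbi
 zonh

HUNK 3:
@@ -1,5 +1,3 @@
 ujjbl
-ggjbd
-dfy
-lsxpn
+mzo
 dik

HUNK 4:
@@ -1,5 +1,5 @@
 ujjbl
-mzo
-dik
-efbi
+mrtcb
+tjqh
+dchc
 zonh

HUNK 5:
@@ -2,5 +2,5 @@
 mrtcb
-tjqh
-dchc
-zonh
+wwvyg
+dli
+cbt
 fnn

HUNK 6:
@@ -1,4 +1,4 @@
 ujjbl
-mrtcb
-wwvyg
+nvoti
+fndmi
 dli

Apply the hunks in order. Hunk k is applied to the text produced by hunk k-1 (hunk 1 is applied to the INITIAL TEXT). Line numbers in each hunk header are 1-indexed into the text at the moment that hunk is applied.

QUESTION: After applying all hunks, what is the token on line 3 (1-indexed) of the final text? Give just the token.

Hunk 1: at line 4 remove [sjnh] add [efbi,zonh] -> 7 lines: ujjbl ggjbd xgwx jjl efbi zonh fnn
Hunk 2: at line 1 remove [xgwx,jjl] add [dfy,lsxpn,dik] -> 8 lines: ujjbl ggjbd dfy lsxpn dik efbi zonh fnn
Hunk 3: at line 1 remove [ggjbd,dfy,lsxpn] add [mzo] -> 6 lines: ujjbl mzo dik efbi zonh fnn
Hunk 4: at line 1 remove [mzo,dik,efbi] add [mrtcb,tjqh,dchc] -> 6 lines: ujjbl mrtcb tjqh dchc zonh fnn
Hunk 5: at line 2 remove [tjqh,dchc,zonh] add [wwvyg,dli,cbt] -> 6 lines: ujjbl mrtcb wwvyg dli cbt fnn
Hunk 6: at line 1 remove [mrtcb,wwvyg] add [nvoti,fndmi] -> 6 lines: ujjbl nvoti fndmi dli cbt fnn
Final line 3: fndmi

Answer: fndmi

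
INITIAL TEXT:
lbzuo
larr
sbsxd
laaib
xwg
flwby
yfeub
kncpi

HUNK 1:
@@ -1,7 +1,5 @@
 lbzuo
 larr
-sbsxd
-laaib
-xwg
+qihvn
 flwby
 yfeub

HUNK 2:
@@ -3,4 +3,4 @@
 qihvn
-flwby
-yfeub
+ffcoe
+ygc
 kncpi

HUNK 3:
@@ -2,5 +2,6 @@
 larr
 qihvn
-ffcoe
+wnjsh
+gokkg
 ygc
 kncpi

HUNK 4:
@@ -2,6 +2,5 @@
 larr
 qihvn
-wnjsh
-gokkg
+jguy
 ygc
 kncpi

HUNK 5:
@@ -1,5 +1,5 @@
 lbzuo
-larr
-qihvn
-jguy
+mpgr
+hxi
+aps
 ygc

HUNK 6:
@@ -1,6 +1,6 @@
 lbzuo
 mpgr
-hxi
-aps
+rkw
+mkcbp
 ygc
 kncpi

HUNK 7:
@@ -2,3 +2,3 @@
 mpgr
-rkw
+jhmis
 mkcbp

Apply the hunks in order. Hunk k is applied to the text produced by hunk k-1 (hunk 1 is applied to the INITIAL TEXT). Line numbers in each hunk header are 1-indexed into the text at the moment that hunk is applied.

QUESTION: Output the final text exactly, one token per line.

Hunk 1: at line 1 remove [sbsxd,laaib,xwg] add [qihvn] -> 6 lines: lbzuo larr qihvn flwby yfeub kncpi
Hunk 2: at line 3 remove [flwby,yfeub] add [ffcoe,ygc] -> 6 lines: lbzuo larr qihvn ffcoe ygc kncpi
Hunk 3: at line 2 remove [ffcoe] add [wnjsh,gokkg] -> 7 lines: lbzuo larr qihvn wnjsh gokkg ygc kncpi
Hunk 4: at line 2 remove [wnjsh,gokkg] add [jguy] -> 6 lines: lbzuo larr qihvn jguy ygc kncpi
Hunk 5: at line 1 remove [larr,qihvn,jguy] add [mpgr,hxi,aps] -> 6 lines: lbzuo mpgr hxi aps ygc kncpi
Hunk 6: at line 1 remove [hxi,aps] add [rkw,mkcbp] -> 6 lines: lbzuo mpgr rkw mkcbp ygc kncpi
Hunk 7: at line 2 remove [rkw] add [jhmis] -> 6 lines: lbzuo mpgr jhmis mkcbp ygc kncpi

Answer: lbzuo
mpgr
jhmis
mkcbp
ygc
kncpi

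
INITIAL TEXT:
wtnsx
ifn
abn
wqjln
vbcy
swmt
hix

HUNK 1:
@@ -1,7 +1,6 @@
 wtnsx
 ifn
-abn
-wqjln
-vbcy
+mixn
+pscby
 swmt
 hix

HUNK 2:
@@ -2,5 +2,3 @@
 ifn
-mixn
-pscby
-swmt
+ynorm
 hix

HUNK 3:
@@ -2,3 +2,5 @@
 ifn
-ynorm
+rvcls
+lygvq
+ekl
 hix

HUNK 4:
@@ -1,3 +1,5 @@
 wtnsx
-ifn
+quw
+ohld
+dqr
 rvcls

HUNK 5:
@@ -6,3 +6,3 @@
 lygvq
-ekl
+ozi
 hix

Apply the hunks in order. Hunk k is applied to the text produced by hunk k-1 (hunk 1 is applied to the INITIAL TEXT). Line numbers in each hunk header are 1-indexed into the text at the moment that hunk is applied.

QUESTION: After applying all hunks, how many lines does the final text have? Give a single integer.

Hunk 1: at line 1 remove [abn,wqjln,vbcy] add [mixn,pscby] -> 6 lines: wtnsx ifn mixn pscby swmt hix
Hunk 2: at line 2 remove [mixn,pscby,swmt] add [ynorm] -> 4 lines: wtnsx ifn ynorm hix
Hunk 3: at line 2 remove [ynorm] add [rvcls,lygvq,ekl] -> 6 lines: wtnsx ifn rvcls lygvq ekl hix
Hunk 4: at line 1 remove [ifn] add [quw,ohld,dqr] -> 8 lines: wtnsx quw ohld dqr rvcls lygvq ekl hix
Hunk 5: at line 6 remove [ekl] add [ozi] -> 8 lines: wtnsx quw ohld dqr rvcls lygvq ozi hix
Final line count: 8

Answer: 8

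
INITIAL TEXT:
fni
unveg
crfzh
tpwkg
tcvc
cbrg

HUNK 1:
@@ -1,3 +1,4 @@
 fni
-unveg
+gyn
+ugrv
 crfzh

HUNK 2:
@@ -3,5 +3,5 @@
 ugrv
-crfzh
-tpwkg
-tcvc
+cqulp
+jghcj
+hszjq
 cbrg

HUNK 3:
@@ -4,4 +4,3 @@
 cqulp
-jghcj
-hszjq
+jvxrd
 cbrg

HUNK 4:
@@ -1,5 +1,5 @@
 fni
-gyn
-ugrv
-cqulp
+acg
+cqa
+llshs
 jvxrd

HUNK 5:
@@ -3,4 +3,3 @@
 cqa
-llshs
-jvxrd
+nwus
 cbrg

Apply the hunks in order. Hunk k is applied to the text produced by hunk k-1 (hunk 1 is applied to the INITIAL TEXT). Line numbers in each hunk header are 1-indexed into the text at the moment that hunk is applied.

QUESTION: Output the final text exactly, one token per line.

Answer: fni
acg
cqa
nwus
cbrg

Derivation:
Hunk 1: at line 1 remove [unveg] add [gyn,ugrv] -> 7 lines: fni gyn ugrv crfzh tpwkg tcvc cbrg
Hunk 2: at line 3 remove [crfzh,tpwkg,tcvc] add [cqulp,jghcj,hszjq] -> 7 lines: fni gyn ugrv cqulp jghcj hszjq cbrg
Hunk 3: at line 4 remove [jghcj,hszjq] add [jvxrd] -> 6 lines: fni gyn ugrv cqulp jvxrd cbrg
Hunk 4: at line 1 remove [gyn,ugrv,cqulp] add [acg,cqa,llshs] -> 6 lines: fni acg cqa llshs jvxrd cbrg
Hunk 5: at line 3 remove [llshs,jvxrd] add [nwus] -> 5 lines: fni acg cqa nwus cbrg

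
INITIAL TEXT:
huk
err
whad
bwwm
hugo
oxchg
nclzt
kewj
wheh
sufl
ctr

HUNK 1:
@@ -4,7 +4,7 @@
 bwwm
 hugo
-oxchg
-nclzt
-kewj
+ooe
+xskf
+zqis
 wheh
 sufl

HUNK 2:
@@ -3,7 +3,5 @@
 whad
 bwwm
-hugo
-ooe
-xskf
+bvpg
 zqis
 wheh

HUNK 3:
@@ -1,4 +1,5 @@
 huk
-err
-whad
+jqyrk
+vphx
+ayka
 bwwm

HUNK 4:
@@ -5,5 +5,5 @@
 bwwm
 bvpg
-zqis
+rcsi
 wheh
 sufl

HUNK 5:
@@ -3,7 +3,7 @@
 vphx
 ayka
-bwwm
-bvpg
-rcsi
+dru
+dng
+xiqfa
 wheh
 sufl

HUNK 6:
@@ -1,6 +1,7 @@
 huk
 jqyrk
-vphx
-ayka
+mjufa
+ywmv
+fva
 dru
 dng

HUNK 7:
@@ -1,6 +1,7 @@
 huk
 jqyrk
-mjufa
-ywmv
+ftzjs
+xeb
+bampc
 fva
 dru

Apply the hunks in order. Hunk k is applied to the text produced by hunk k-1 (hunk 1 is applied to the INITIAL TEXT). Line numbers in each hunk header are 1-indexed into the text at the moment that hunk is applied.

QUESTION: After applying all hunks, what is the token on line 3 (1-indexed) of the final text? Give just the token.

Answer: ftzjs

Derivation:
Hunk 1: at line 4 remove [oxchg,nclzt,kewj] add [ooe,xskf,zqis] -> 11 lines: huk err whad bwwm hugo ooe xskf zqis wheh sufl ctr
Hunk 2: at line 3 remove [hugo,ooe,xskf] add [bvpg] -> 9 lines: huk err whad bwwm bvpg zqis wheh sufl ctr
Hunk 3: at line 1 remove [err,whad] add [jqyrk,vphx,ayka] -> 10 lines: huk jqyrk vphx ayka bwwm bvpg zqis wheh sufl ctr
Hunk 4: at line 5 remove [zqis] add [rcsi] -> 10 lines: huk jqyrk vphx ayka bwwm bvpg rcsi wheh sufl ctr
Hunk 5: at line 3 remove [bwwm,bvpg,rcsi] add [dru,dng,xiqfa] -> 10 lines: huk jqyrk vphx ayka dru dng xiqfa wheh sufl ctr
Hunk 6: at line 1 remove [vphx,ayka] add [mjufa,ywmv,fva] -> 11 lines: huk jqyrk mjufa ywmv fva dru dng xiqfa wheh sufl ctr
Hunk 7: at line 1 remove [mjufa,ywmv] add [ftzjs,xeb,bampc] -> 12 lines: huk jqyrk ftzjs xeb bampc fva dru dng xiqfa wheh sufl ctr
Final line 3: ftzjs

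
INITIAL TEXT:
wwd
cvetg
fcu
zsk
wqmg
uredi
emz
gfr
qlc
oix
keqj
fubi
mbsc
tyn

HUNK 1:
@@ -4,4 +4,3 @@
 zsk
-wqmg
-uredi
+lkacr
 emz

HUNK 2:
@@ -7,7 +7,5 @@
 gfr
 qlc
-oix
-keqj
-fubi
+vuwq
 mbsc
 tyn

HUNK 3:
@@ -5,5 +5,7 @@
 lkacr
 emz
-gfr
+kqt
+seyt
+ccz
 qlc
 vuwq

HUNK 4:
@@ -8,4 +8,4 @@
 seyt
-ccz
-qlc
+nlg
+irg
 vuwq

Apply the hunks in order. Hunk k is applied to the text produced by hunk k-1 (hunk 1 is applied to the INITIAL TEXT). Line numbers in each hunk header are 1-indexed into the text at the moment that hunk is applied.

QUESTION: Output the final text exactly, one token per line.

Hunk 1: at line 4 remove [wqmg,uredi] add [lkacr] -> 13 lines: wwd cvetg fcu zsk lkacr emz gfr qlc oix keqj fubi mbsc tyn
Hunk 2: at line 7 remove [oix,keqj,fubi] add [vuwq] -> 11 lines: wwd cvetg fcu zsk lkacr emz gfr qlc vuwq mbsc tyn
Hunk 3: at line 5 remove [gfr] add [kqt,seyt,ccz] -> 13 lines: wwd cvetg fcu zsk lkacr emz kqt seyt ccz qlc vuwq mbsc tyn
Hunk 4: at line 8 remove [ccz,qlc] add [nlg,irg] -> 13 lines: wwd cvetg fcu zsk lkacr emz kqt seyt nlg irg vuwq mbsc tyn

Answer: wwd
cvetg
fcu
zsk
lkacr
emz
kqt
seyt
nlg
irg
vuwq
mbsc
tyn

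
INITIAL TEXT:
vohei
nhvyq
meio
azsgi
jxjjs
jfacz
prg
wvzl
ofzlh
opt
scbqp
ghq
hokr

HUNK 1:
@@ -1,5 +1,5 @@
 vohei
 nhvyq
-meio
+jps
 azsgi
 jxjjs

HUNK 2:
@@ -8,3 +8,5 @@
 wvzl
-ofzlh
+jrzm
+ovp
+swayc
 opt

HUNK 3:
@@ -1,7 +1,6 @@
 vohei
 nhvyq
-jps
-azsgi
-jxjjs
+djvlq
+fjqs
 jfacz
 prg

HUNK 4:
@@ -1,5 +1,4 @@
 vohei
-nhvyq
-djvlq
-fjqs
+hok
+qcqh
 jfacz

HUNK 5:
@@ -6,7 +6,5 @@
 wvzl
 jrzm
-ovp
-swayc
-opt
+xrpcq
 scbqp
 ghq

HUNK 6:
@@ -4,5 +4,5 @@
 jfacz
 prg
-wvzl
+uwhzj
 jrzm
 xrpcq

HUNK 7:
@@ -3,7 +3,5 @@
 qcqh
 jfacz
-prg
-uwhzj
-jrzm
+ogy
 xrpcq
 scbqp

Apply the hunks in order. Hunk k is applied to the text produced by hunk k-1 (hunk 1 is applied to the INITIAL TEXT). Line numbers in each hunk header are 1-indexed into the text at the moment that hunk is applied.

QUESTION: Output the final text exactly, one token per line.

Answer: vohei
hok
qcqh
jfacz
ogy
xrpcq
scbqp
ghq
hokr

Derivation:
Hunk 1: at line 1 remove [meio] add [jps] -> 13 lines: vohei nhvyq jps azsgi jxjjs jfacz prg wvzl ofzlh opt scbqp ghq hokr
Hunk 2: at line 8 remove [ofzlh] add [jrzm,ovp,swayc] -> 15 lines: vohei nhvyq jps azsgi jxjjs jfacz prg wvzl jrzm ovp swayc opt scbqp ghq hokr
Hunk 3: at line 1 remove [jps,azsgi,jxjjs] add [djvlq,fjqs] -> 14 lines: vohei nhvyq djvlq fjqs jfacz prg wvzl jrzm ovp swayc opt scbqp ghq hokr
Hunk 4: at line 1 remove [nhvyq,djvlq,fjqs] add [hok,qcqh] -> 13 lines: vohei hok qcqh jfacz prg wvzl jrzm ovp swayc opt scbqp ghq hokr
Hunk 5: at line 6 remove [ovp,swayc,opt] add [xrpcq] -> 11 lines: vohei hok qcqh jfacz prg wvzl jrzm xrpcq scbqp ghq hokr
Hunk 6: at line 4 remove [wvzl] add [uwhzj] -> 11 lines: vohei hok qcqh jfacz prg uwhzj jrzm xrpcq scbqp ghq hokr
Hunk 7: at line 3 remove [prg,uwhzj,jrzm] add [ogy] -> 9 lines: vohei hok qcqh jfacz ogy xrpcq scbqp ghq hokr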